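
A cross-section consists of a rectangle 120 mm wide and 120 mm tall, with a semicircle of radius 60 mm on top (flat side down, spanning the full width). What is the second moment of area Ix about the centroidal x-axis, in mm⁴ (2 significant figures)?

Ix ≈ 4.8 × 10⁷ mm⁴

Split into non-overlapping primitives; take the origin at the lower-left of the bounding box.
Rectangular body: 120 × 120, A = 14 400 mm², y = 60 mm, Ī = 17 280 000 mm⁴.
Semicircular cap: semicircle r = 60, A = 5 655 mm², y = 145.5 mm, Ī = 1 422 450 mm⁴.
Centroid: ȳ = ΣA·y / ΣA = 84.1 mm.
Transfer each piece to the centroidal x-axis using Ī + A·d² with d = y − 84.1:
  rectangular body: d = -24.1 mm → contributes +25 642 616 mm⁴
  semicircular cap: d = 61.37 mm → contributes +22 717 677 mm⁴
Total I = 48 360 293 mm⁴.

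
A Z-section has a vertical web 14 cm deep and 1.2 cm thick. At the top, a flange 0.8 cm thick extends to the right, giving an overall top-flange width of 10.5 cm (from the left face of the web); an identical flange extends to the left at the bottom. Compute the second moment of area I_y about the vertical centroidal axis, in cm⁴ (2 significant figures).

I_y ≈ 520 cm⁴

Break the section into simple shapes (no overlaps), measuring from the bottom-left corner of the bounding box.
Web: 1.2 × 14, A = 16.8 cm², x = 9.9 cm, Ī = 2.016 cm⁴.
Top flange (beyond web): 9.3 × 0.8, A = 7.44 cm², x = 15.15 cm, Ī = 53.62 cm⁴.
Bottom flange (beyond web): 9.3 × 0.8, A = 7.44 cm², x = 4.65 cm, Ī = 53.62 cm⁴.
Centroid: x̄ = ΣA·x / ΣA = 9.9 cm.
Transfer each piece to the vertical centroidal axis using Ī + A·d² with d = x − 9.9:
  web: d = 0 cm → contributes +2.016 cm⁴
  top flange (beyond web): d = 5.25 cm → contributes +258.7 cm⁴
  bottom flange (beyond web): d = -5.25 cm → contributes +258.7 cm⁴
Total I = 519.4 cm⁴.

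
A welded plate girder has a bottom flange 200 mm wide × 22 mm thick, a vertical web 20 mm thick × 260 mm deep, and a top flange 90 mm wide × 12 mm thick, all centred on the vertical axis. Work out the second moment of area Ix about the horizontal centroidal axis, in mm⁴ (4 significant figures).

Ix ≈ 1.159 × 10⁸ mm⁴

Split into non-overlapping primitives; take the origin at the lower-left of the bounding box.
Bottom plate: 200 × 22, A = 4 400 mm², y = 11 mm, Ī = 177 467 mm⁴.
Web plate: 20 × 260, A = 5 200 mm², y = 152 mm, Ī = 29 293 333 mm⁴.
Top plate: 90 × 12, A = 1 080 mm², y = 288 mm, Ī = 12 960 mm⁴.
Centroid: ȳ = ΣA·y / ΣA = 107.663 mm.
Transfer each piece to the horizontal centroidal axis using Ī + A·d² with d = y − 107.663:
  bottom plate: d = -96.6629 mm → contributes +41 289 836 mm⁴
  web plate: d = 44.3371 mm → contributes +39 515 371 mm⁴
  top plate: d = 180.337 mm → contributes +35 136 139 mm⁴
Total I = 115 941 347 mm⁴.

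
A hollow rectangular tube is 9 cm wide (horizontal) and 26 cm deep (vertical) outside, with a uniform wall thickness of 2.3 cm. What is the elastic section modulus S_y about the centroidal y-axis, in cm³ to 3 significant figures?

Treat the section as a set of non-overlapping primitives; coordinates are from the bounding-box lower-left.
Outer rectangle: 9 × 26, A = 234 cm², x = 4.5 cm, Ī = 1579.5 cm⁴.
Inner void (subtracted): 4.4 × 21.4, A = 94.16 cm², x = 4.5 cm, Ī = 151.91 cm⁴.
By symmetry the centroid is at mid-width, x̄ = 4.5 cm.
All pieces are centred on the centroidal y-axis, so I = ΣĪ (holes subtracted) = 1427.6 cm⁴.
Extreme fibre distance c = 4.5 cm; S = I/c = 317.24 cm³.

S_y ≈ 317 cm³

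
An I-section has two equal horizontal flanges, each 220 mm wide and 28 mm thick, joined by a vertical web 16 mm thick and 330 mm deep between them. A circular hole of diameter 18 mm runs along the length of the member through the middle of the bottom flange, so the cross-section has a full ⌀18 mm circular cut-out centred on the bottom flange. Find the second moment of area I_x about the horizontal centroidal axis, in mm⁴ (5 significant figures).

I_x ≈ 4.3519 × 10⁸ mm⁴

Decompose the section into non-overlapping parts with the origin at the bottom-left of its bounding rectangle.
Bottom flange: 220 × 28, A = 6 160 mm², y = 14 mm, Ī = 402453.3 mm⁴.
Web: 16 × 330, A = 5 280 mm², y = 193 mm, Ī = 47 916 000 mm⁴.
Top flange: 220 × 28, A = 6 160 mm², y = 372 mm, Ī = 402453.3 mm⁴.
Hole (subtracted): ⌀18, A = 254.469 mm², y = 14 mm, Ī = 5152.997 mm⁴.
Centroid: ȳ = ΣA·y / ΣA = 195.626 mm.
Transfer each piece to the horizontal centroidal axis using Ī + A·d² with d = y − 195.626:
  bottom flange: d = -181.626 mm → contributes +203 608 633 mm⁴
  web: d = -2.626034 mm → contributes +47 952 411 mm⁴
  top flange: d = 176.374 mm → contributes +192 026 353 mm⁴
  hole: d = -181.626 mm → contributes −8 399 581 mm⁴
Total I = 435 187 817 mm⁴.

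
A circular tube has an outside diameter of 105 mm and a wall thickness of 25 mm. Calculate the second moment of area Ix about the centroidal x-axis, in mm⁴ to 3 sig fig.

Ix ≈ 5.52 × 10⁶ mm⁴

Treat the section as a set of non-overlapping primitives; coordinates are from the bounding-box lower-left.
Outer circle: ⌀105, A = 8 659 mm², y = 52.5 mm, Ī = 5 966 602 mm⁴.
Bore (subtracted): ⌀55, A = 2375.8 mm², y = 52.5 mm, Ī = 449 180 mm⁴.
By symmetry the centroid is at mid-height, ȳ = 52.5 mm.
All pieces are centred on the centroidal x-axis, so I = ΣĪ (holes subtracted) = 5 517 422 mm⁴.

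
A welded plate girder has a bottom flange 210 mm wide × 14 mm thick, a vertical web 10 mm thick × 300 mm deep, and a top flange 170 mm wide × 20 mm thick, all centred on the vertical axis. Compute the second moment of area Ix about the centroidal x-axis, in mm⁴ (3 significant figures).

Break the section into simple shapes (no overlaps), measuring from the bottom-left corner of the bounding box.
Bottom plate: 210 × 14, A = 2 940 mm², y = 7 mm, Ī = 48 020 mm⁴.
Web plate: 10 × 300, A = 3 000 mm², y = 164 mm, Ī = 22 500 000 mm⁴.
Top plate: 170 × 20, A = 3 400 mm², y = 324 mm, Ī = 113 333 mm⁴.
Centroid: ȳ = ΣA·y / ΣA = 172.82 mm.
Transfer each piece to the centroidal x-axis using Ī + A·d² with d = y − 172.82:
  bottom plate: d = -165.82 mm → contributes +80 891 362 mm⁴
  web plate: d = -8.8244 mm → contributes +22 733 611 mm⁴
  top plate: d = 151.18 mm → contributes +77 817 133 mm⁴
Total I = 181 442 105 mm⁴.

Ix ≈ 1.81 × 10⁸ mm⁴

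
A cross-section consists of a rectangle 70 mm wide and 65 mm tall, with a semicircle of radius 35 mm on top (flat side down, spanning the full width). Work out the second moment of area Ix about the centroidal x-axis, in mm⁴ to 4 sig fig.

Split into non-overlapping primitives; take the origin at the lower-left of the bounding box.
Rectangular body: 70 × 65, A = 4 550 mm², y = 32.5 mm, Ī = 1 601 979 mm⁴.
Semicircular cap: semicircle r = 35, A = 1924.23 mm², y = 79.8545 mm, Ī = 164 704 mm⁴.
Centroid: ȳ = ΣA·y / ΣA = 46.5744 mm.
Transfer each piece to the centroidal x-axis using Ī + A·d² with d = y − 46.5744:
  rectangular body: d = -14.0744 mm → contributes +2 503 279 mm⁴
  semicircular cap: d = 33.2801 mm → contributes +2 295 908 mm⁴
Total I = 4 799 187 mm⁴.

Ix ≈ 4.799 × 10⁶ mm⁴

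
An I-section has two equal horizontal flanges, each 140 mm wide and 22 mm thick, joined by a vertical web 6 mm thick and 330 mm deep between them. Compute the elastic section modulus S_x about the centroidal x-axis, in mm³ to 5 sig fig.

Treat the section as a set of non-overlapping primitives; coordinates are from the bounding-box lower-left.
Bottom flange: 140 × 22, A = 3 080 mm², y = 11 mm, Ī = 124226.7 mm⁴.
Web: 6 × 330, A = 1 980 mm², y = 187 mm, Ī = 17 968 500 mm⁴.
Top flange: 140 × 22, A = 3 080 mm², y = 363 mm, Ī = 124226.7 mm⁴.
By symmetry the centroid is at mid-height, ȳ = 187 mm.
Transfer each piece to the centroidal x-axis using Ī + A·d² with d = y − 187:
  bottom flange: d = -176 mm → contributes +95 530 307 mm⁴
  web: d = 0 mm → contributes +17 968 500 mm⁴
  top flange: d = 176 mm → contributes +95 530 307 mm⁴
Total I = 209 029 113 mm⁴.
Extreme fibre distance c = 187 mm; S = I/c = 1 117 803 mm³.

S_x ≈ 1.1178 × 10⁶ mm³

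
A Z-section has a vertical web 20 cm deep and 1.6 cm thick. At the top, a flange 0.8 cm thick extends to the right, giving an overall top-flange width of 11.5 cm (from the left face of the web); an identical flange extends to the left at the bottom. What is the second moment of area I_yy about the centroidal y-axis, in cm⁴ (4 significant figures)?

Split into non-overlapping primitives; take the origin at the lower-left of the bounding box.
Web: 1.6 × 20, A = 32 cm², x = 10.7 cm, Ī = 6.82667 cm⁴.
Top flange (beyond web): 9.9 × 0.8, A = 7.92 cm², x = 16.45 cm, Ī = 64.6866 cm⁴.
Bottom flange (beyond web): 9.9 × 0.8, A = 7.92 cm², x = 4.95 cm, Ī = 64.6866 cm⁴.
Centroid: x̄ = ΣA·x / ΣA = 10.7 cm.
Transfer each piece to the centroidal y-axis using Ī + A·d² with d = x − 10.7:
  web: d = 0 cm → contributes +6.82667 cm⁴
  top flange (beyond web): d = 5.75 cm → contributes +326.542 cm⁴
  bottom flange (beyond web): d = -5.75 cm → contributes +326.542 cm⁴
Total I = 659.91 cm⁴.

I_yy ≈ 659.9 cm⁴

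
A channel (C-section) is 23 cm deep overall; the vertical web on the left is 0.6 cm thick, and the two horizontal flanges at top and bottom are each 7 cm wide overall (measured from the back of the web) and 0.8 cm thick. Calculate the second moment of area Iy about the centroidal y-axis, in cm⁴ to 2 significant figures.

Iy ≈ 110 cm⁴

Split into non-overlapping primitives; take the origin at the lower-left of the bounding box.
Web: 0.6 × 23, A = 13.8 cm², x = 0.3 cm, Ī = 0.414 cm⁴.
Top flange (beyond web): 6.4 × 0.8, A = 5.12 cm², x = 3.8 cm, Ī = 17.48 cm⁴.
Bottom flange (beyond web): 6.4 × 0.8, A = 5.12 cm², x = 3.8 cm, Ī = 17.48 cm⁴.
Centroid: x̄ = ΣA·x / ΣA = 1.791 cm.
Transfer each piece to the centroidal y-axis using Ī + A·d² with d = x − 1.791:
  web: d = -1.491 cm → contributes +31.09 cm⁴
  top flange (beyond web): d = 2.009 cm → contributes +38.14 cm⁴
  bottom flange (beyond web): d = 2.009 cm → contributes +38.14 cm⁴
Total I = 107.4 cm⁴.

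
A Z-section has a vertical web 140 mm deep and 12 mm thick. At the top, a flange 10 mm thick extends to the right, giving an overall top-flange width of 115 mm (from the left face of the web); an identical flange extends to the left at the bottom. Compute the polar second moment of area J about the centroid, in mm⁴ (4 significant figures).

J ≈ 2.012 × 10⁷ mm⁴

Treat the section as a set of non-overlapping primitives; coordinates are from the bounding-box lower-left.
Web: 12 × 140, A = 1 680 mm², y = 70 mm, Ī = 2 744 000 mm⁴.
Top flange (beyond web): 103 × 10, A = 1 030 mm², y = 135 mm, Ī = 8583.33 mm⁴.
Bottom flange (beyond web): 103 × 10, A = 1 030 mm², y = 5 mm, Ī = 8583.33 mm⁴.
Centroid: ȳ = ΣA·y / ΣA = 70 mm.
Transfer each piece to the centroidal x-axis using Ī + A·d² with d = y − 70:
  web: d = 0 mm → contributes +2 744 000 mm⁴
  top flange (beyond web): d = 65 mm → contributes +4 360 333 mm⁴
  bottom flange (beyond web): d = -65 mm → contributes +4 360 333 mm⁴
Total I = 11 464 667 mm⁴.
For the y-axis: x̄ = 109 mm.
Repeating about the centroidal y-axis gives I_y = 8 652 247 mm⁴.
Polar second moment: J = I_x + I_y = 20 116 913 mm⁴.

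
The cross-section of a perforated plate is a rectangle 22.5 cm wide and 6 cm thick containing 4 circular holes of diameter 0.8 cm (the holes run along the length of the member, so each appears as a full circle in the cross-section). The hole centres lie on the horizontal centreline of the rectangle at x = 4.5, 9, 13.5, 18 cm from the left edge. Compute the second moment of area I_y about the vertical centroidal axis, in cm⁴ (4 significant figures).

Break the section into simple shapes (no overlaps), measuring from the bottom-left corner of the bounding box.
Plate: 22.5 × 6, A = 135 cm², x = 11.25 cm, Ī = 5695.31 cm⁴.
Hole 1 (subtracted): ⌀0.8, A = 0.502655 cm², x = 4.5 cm, Ī = 0.0201062 cm⁴.
Hole 2 (subtracted): ⌀0.8, A = 0.502655 cm², x = 9 cm, Ī = 0.0201062 cm⁴.
Hole 3 (subtracted): ⌀0.8, A = 0.502655 cm², x = 13.5 cm, Ī = 0.0201062 cm⁴.
Hole 4 (subtracted): ⌀0.8, A = 0.502655 cm², x = 18 cm, Ī = 0.0201062 cm⁴.
By symmetry the centroid is at mid-width, x̄ = 11.25 cm.
Transfer each piece to the vertical centroidal axis using Ī + A·d² with d = x − 11.25:
  plate: d = 0 cm → contributes +5695.31 cm⁴
  hole 1: d = -6.75 cm → contributes −22.9223 cm⁴
  hole 2: d = -2.25 cm → contributes −2.5648 cm⁴
  hole 3: d = 2.25 cm → contributes −2.5648 cm⁴
  hole 4: d = 6.75 cm → contributes −22.9223 cm⁴
Total I = 5644.34 cm⁴.

I_y ≈ 5644 cm⁴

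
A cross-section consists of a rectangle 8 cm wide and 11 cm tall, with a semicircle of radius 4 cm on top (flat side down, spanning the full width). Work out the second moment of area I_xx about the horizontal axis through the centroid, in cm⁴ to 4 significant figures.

I_xx ≈ 1928 cm⁴

Treat the section as a set of non-overlapping primitives; coordinates are from the bounding-box lower-left.
Rectangular body: 8 × 11, A = 88 cm², y = 5.5 cm, Ī = 887.333 cm⁴.
Semicircular cap: semicircle r = 4, A = 25.1327 cm², y = 12.6977 cm, Ī = 28.0978 cm⁴.
Centroid: ȳ = ΣA·y / ΣA = 7.09898 cm.
Transfer each piece to the horizontal axis through the centroid using Ī + A·d² with d = y − 7.09898:
  rectangular body: d = -1.59898 cm → contributes +1112.33 cm⁴
  semicircular cap: d = 5.59867 cm → contributes +815.888 cm⁴
Total I = 1928.21 cm⁴.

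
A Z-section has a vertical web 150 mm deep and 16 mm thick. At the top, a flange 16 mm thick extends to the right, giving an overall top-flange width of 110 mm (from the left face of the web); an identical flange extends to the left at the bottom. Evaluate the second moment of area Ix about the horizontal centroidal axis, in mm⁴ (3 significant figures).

Ix ≈ 1.81 × 10⁷ mm⁴

Split into non-overlapping primitives; take the origin at the lower-left of the bounding box.
Web: 16 × 150, A = 2 400 mm², y = 75 mm, Ī = 4 500 000 mm⁴.
Top flange (beyond web): 94 × 16, A = 1 504 mm², y = 142 mm, Ī = 32 085 mm⁴.
Bottom flange (beyond web): 94 × 16, A = 1 504 mm², y = 8 mm, Ī = 32 085 mm⁴.
Centroid: ȳ = ΣA·y / ΣA = 75 mm.
Transfer each piece to the horizontal centroidal axis using Ī + A·d² with d = y − 75:
  web: d = 0 mm → contributes +4 500 000 mm⁴
  top flange (beyond web): d = 67 mm → contributes +6 783 541 mm⁴
  bottom flange (beyond web): d = -67 mm → contributes +6 783 541 mm⁴
Total I = 18 067 083 mm⁴.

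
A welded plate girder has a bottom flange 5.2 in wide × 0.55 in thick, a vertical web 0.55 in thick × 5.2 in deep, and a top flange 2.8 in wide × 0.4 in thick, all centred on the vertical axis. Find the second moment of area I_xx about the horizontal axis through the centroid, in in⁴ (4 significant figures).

I_xx ≈ 35.17 in⁴

Split into non-overlapping primitives; take the origin at the lower-left of the bounding box.
Bottom plate: 5.2 × 0.55, A = 2.86 in², y = 0.275 in, Ī = 0.0720958 in⁴.
Web plate: 0.55 × 5.2, A = 2.86 in², y = 3.15 in, Ī = 6.44453 in⁴.
Top plate: 2.8 × 0.4, A = 1.12 in², y = 5.95 in, Ī = 0.0149333 in⁴.
Centroid: ȳ = ΣA·y / ΣA = 2.40636 in.
Transfer each piece to the horizontal axis through the centroid using Ī + A·d² with d = y − 2.40636:
  bottom plate: d = -2.13136 in → contributes +13.0642 in⁴
  web plate: d = 0.74364 in → contributes +8.02612 in⁴
  top plate: d = 3.54364 in → contributes +14.0792 in⁴
Total I = 35.1695 in⁴.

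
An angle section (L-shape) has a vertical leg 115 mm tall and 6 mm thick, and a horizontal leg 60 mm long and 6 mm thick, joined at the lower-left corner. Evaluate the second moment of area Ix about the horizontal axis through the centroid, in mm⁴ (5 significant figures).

Break the section into simple shapes (no overlaps), measuring from the bottom-left corner of the bounding box.
Vertical leg: 6 × 115, A = 690 mm², y = 57.5 mm, Ī = 760437.5 mm⁴.
Horizontal leg (remainder): 54 × 6, A = 324 mm², y = 3 mm, Ī = 972 mm⁴.
Centroid: ȳ = ΣA·y / ΣA = 40.0858 mm.
Transfer each piece to the horizontal axis through the centroid using Ī + A·d² with d = y − 40.0858:
  vertical leg: d = 17.4142 mm → contributes +969 683 mm⁴
  horizontal leg (remainder): d = -37.0858 mm → contributes +446587.5 mm⁴
Total I = 1 416 271 mm⁴.

Ix ≈ 1.4163 × 10⁶ mm⁴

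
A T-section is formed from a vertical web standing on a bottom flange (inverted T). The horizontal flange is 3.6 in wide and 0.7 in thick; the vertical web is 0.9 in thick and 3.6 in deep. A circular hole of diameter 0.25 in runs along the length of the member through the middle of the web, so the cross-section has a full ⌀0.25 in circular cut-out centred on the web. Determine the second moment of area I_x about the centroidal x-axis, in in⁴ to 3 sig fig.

I_x ≈ 10.1 in⁴

Treat the section as a set of non-overlapping primitives; coordinates are from the bounding-box lower-left.
Flange: 3.6 × 0.7, A = 2.52 in², y = 0.35 in, Ī = 0.1029 in⁴.
Web: 0.9 × 3.6, A = 3.24 in², y = 2.5 in, Ī = 3.4992 in⁴.
Hole (subtracted): ⌀0.25, A = 0.049087 in², y = 2.5 in, Ī = 0.00019175 in⁴.
Centroid: ȳ = ΣA·y / ΣA = 1.5513 in.
Transfer each piece to the centroidal x-axis using Ī + A·d² with d = y − 1.5513:
  flange: d = -1.2013 in → contributes +3.7395 in⁴
  web: d = 0.94871 in → contributes +6.4154 in⁴
  hole: d = 0.94871 in → contributes −0.044373 in⁴
Total I = 10.11 in⁴.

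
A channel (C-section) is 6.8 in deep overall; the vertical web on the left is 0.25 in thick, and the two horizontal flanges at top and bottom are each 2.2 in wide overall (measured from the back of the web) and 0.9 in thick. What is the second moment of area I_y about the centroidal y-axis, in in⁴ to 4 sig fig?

I_y ≈ 2.507 in⁴

Treat the section as a set of non-overlapping primitives; coordinates are from the bounding-box lower-left.
Web: 0.25 × 6.8, A = 1.7 in², x = 0.125 in, Ī = 0.00885417 in⁴.
Top flange (beyond web): 1.95 × 0.9, A = 1.755 in², x = 1.225 in, Ī = 0.556116 in⁴.
Bottom flange (beyond web): 1.95 × 0.9, A = 1.755 in², x = 1.225 in, Ī = 0.556116 in⁴.
Centroid: x̄ = ΣA·x / ΣA = 0.866075 in.
Transfer each piece to the centroidal y-axis using Ī + A·d² with d = x − 0.866075:
  web: d = -0.741075 in → contributes +0.94248 in⁴
  top flange (beyond web): d = 0.358925 in → contributes +0.782207 in⁴
  bottom flange (beyond web): d = 0.358925 in → contributes +0.782207 in⁴
Total I = 2.5069 in⁴.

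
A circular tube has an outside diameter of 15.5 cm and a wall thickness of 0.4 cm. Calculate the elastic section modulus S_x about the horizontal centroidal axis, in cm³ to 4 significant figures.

S_x ≈ 69.83 cm³

Break the section into simple shapes (no overlaps), measuring from the bottom-left corner of the bounding box.
Outer circle: ⌀15.5, A = 188.692 cm², y = 7.75 cm, Ī = 2833.33 cm⁴.
Bore (subtracted): ⌀14.7, A = 169.717 cm², y = 7.75 cm, Ī = 2292.13 cm⁴.
By symmetry the centroid is at mid-height, ȳ = 7.75 cm.
All pieces are centred on the horizontal centroidal axis, so I = ΣĪ (holes subtracted) = 541.197 cm⁴.
Extreme fibre distance c = 7.75 cm; S = I/c = 69.8319 cm³.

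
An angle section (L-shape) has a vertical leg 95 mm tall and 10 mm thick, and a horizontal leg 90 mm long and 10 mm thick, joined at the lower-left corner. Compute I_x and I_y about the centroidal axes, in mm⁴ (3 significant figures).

I_x ≈ 1.51 × 10⁶ mm⁴, I_y ≈ 1.31 × 10⁶ mm⁴

Split into non-overlapping primitives; take the origin at the lower-left of the bounding box.
Vertical leg: 10 × 95, A = 950 mm², y = 47.5 mm, Ī = 714 479 mm⁴.
Horizontal leg (remainder): 80 × 10, A = 800 mm², y = 5 mm, Ī = 6666.7 mm⁴.
Centroid: ȳ = ΣA·y / ΣA = 28.071 mm.
Transfer each piece to the centroidal x-axis using Ī + A·d² with d = y − 28.071:
  vertical leg: d = 19.429 mm → contributes +1 073 075 mm⁴
  horizontal leg (remainder): d = -23.071 mm → contributes +432 499 mm⁴
Total I = 1 505 574 mm⁴.
For the y-axis: x̄ = 25.571 mm.
Repeating about the centroidal y-axis gives I_y = 1 314 012 mm⁴.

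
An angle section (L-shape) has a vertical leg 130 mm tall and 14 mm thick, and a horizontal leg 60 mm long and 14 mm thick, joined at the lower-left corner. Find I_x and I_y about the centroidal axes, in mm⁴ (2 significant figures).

Treat the section as a set of non-overlapping primitives; coordinates are from the bounding-box lower-left.
Vertical leg: 14 × 130, A = 1 820 mm², y = 65 mm, Ī = 2 563 167 mm⁴.
Horizontal leg (remainder): 46 × 14, A = 644 mm², y = 7 mm, Ī = 10 519 mm⁴.
Centroid: ȳ = ΣA·y / ΣA = 49.84 mm.
Transfer each piece to the centroidal x-axis using Ī + A·d² with d = y − 49.84:
  vertical leg: d = 15.16 mm → contributes +2 981 399 mm⁴
  horizontal leg (remainder): d = -42.84 mm → contributes +1 192 480 mm⁴
Total I = 4 173 879 mm⁴.
For the y-axis: x̄ = 14.84 mm.
Repeating about the centroidal y-axis gives I_y = 571 399 mm⁴.

I_x ≈ 4.2 × 10⁶ mm⁴, I_y ≈ 5.7 × 10⁵ mm⁴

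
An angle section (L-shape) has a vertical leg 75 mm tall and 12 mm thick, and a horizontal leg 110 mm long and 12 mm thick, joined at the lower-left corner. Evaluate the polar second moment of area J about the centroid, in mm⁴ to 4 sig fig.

J ≈ 3.436 × 10⁶ mm⁴

Treat the section as a set of non-overlapping primitives; coordinates are from the bounding-box lower-left.
Vertical leg: 12 × 75, A = 900 mm², y = 37.5 mm, Ī = 421 875 mm⁴.
Horizontal leg (remainder): 98 × 12, A = 1 176 mm², y = 6 mm, Ī = 14 112 mm⁴.
Centroid: ȳ = ΣA·y / ΣA = 19.6561 mm.
Transfer each piece to the centroidal x-axis using Ī + A·d² with d = y − 19.6561:
  vertical leg: d = 17.8439 mm → contributes +708 440 mm⁴
  horizontal leg (remainder): d = -13.6561 mm → contributes +233 422 mm⁴
Total I = 941 862 mm⁴.
For the y-axis: x̄ = 37.1561 mm.
Repeating about the centroidal y-axis gives I_y = 2 494 217 mm⁴.
Polar second moment: J = I_x + I_y = 3 436 080 mm⁴.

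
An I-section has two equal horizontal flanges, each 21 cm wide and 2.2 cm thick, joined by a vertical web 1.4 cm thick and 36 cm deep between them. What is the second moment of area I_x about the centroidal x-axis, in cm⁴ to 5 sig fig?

I_x ≈ 3.9189 × 10⁴ cm⁴

Break the section into simple shapes (no overlaps), measuring from the bottom-left corner of the bounding box.
Bottom flange: 21 × 2.2, A = 46.2 cm², y = 1.1 cm, Ī = 18.634 cm⁴.
Web: 1.4 × 36, A = 50.4 cm², y = 20.2 cm, Ī = 5443.2 cm⁴.
Top flange: 21 × 2.2, A = 46.2 cm², y = 39.3 cm, Ī = 18.634 cm⁴.
By symmetry the centroid is at mid-height, ȳ = 20.2 cm.
Transfer each piece to the centroidal x-axis using Ī + A·d² with d = y − 20.2:
  bottom flange: d = -19.1 cm → contributes +16872.86 cm⁴
  web: d = 0 cm → contributes +5443.2 cm⁴
  top flange: d = 19.1 cm → contributes +16872.86 cm⁴
Total I = 39188.91 cm⁴.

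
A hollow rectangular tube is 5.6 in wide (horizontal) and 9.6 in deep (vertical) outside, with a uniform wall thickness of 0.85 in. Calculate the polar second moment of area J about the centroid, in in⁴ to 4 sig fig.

Split into non-overlapping primitives; take the origin at the lower-left of the bounding box.
Outer rectangle: 5.6 × 9.6, A = 53.76 in², y = 4.8 in, Ī = 412.877 in⁴.
Inner void (subtracted): 3.9 × 7.9, A = 30.81 in², y = 4.8 in, Ī = 160.238 in⁴.
By symmetry the centroid is at mid-height, ȳ = 4.8 in.
All pieces are centred on the centroidal x-axis, so I = ΣĪ (holes subtracted) = 252.639 in⁴.
Repeating about the centroidal y-axis gives I_y = 101.441 in⁴.
Polar second moment: J = I_x + I_y = 354.08 in⁴.

J ≈ 354.1 in⁴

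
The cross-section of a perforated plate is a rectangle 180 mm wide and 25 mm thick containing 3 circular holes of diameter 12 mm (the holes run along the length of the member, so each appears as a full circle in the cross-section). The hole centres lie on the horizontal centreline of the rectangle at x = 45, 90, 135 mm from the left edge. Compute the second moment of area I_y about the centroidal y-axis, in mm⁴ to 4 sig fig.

I_y ≈ 1.169 × 10⁷ mm⁴

Decompose the section into non-overlapping parts with the origin at the bottom-left of its bounding rectangle.
Plate: 180 × 25, A = 4 500 mm², x = 90 mm, Ī = 12 150 000 mm⁴.
Hole 1 (subtracted): ⌀12, A = 113.097 mm², x = 45 mm, Ī = 1017.88 mm⁴.
Hole 2 (subtracted): ⌀12, A = 113.097 mm², x = 90 mm, Ī = 1017.88 mm⁴.
Hole 3 (subtracted): ⌀12, A = 113.097 mm², x = 135 mm, Ī = 1017.88 mm⁴.
By symmetry the centroid is at mid-width, x̄ = 90 mm.
Transfer each piece to the centroidal y-axis using Ī + A·d² with d = x − 90:
  plate: d = 0 mm → contributes +12 150 000 mm⁴
  hole 1: d = -45 mm → contributes −230 040 mm⁴
  hole 2: d = 0 mm → contributes −1017.88 mm⁴
  hole 3: d = 45 mm → contributes −230 040 mm⁴
Total I = 11 688 902 mm⁴.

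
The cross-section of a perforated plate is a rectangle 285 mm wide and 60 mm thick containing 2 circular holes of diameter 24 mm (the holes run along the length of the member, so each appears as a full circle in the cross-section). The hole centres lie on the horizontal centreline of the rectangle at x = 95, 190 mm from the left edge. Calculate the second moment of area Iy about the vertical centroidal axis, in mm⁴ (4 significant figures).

Iy ≈ 1.137 × 10⁸ mm⁴

Decompose the section into non-overlapping parts with the origin at the bottom-left of its bounding rectangle.
Plate: 285 × 60, A = 17 100 mm², x = 142.5 mm, Ī = 115 745 625 mm⁴.
Hole 1 (subtracted): ⌀24, A = 452.389 mm², x = 95 mm, Ī = 16 286 mm⁴.
Hole 2 (subtracted): ⌀24, A = 452.389 mm², x = 190 mm, Ī = 16 286 mm⁴.
By symmetry the centroid is at mid-width, x̄ = 142.5 mm.
Transfer each piece to the vertical centroidal axis using Ī + A·d² with d = x − 142.5:
  plate: d = 0 mm → contributes +115 745 625 mm⁴
  hole 1: d = -47.5 mm → contributes −1 036 989 mm⁴
  hole 2: d = 47.5 mm → contributes −1 036 989 mm⁴
Total I = 113 671 646 mm⁴.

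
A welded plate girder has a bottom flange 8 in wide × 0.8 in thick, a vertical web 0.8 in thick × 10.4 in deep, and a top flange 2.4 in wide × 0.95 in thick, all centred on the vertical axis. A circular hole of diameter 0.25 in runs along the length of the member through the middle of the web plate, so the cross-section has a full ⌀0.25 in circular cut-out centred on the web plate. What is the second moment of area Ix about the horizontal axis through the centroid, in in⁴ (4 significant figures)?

Ix ≈ 318.7 in⁴

Split into non-overlapping primitives; take the origin at the lower-left of the bounding box.
Bottom plate: 8 × 0.8, A = 6.4 in², y = 0.4 in, Ī = 0.341333 in⁴.
Web plate: 0.8 × 10.4, A = 8.32 in², y = 6 in, Ī = 74.9909 in⁴.
Top plate: 2.4 × 0.95, A = 2.28 in², y = 11.675 in, Ī = 0.171475 in⁴.
Hole (subtracted): ⌀0.25, A = 0.0490874 in², y = 6 in, Ī = 0.000191748 in⁴.
Centroid: ȳ = ΣA·y / ΣA = 4.64898 in.
Transfer each piece to the horizontal axis through the centroid using Ī + A·d² with d = y − 4.64898:
  bottom plate: d = -4.24898 in → contributes +115.886 in⁴
  web plate: d = 1.35102 in → contributes +90.177 in⁴
  top plate: d = 7.02602 in → contributes +112.724 in⁴
  hole: d = 1.35102 in → contributes −0.0897886 in⁴
Total I = 318.697 in⁴.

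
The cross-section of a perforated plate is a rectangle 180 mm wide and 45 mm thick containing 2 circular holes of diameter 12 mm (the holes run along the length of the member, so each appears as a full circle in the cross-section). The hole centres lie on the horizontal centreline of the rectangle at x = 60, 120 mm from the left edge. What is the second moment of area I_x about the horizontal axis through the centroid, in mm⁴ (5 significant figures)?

I_x ≈ 1.3648 × 10⁶ mm⁴

Decompose the section into non-overlapping parts with the origin at the bottom-left of its bounding rectangle.
Plate: 180 × 45, A = 8 100 mm², y = 22.5 mm, Ī = 1 366 875 mm⁴.
Hole 1 (subtracted): ⌀12, A = 113.0973 mm², y = 22.5 mm, Ī = 1017.876 mm⁴.
Hole 2 (subtracted): ⌀12, A = 113.0973 mm², y = 22.5 mm, Ī = 1017.876 mm⁴.
By symmetry the centroid is at mid-height, ȳ = 22.5 mm.
All pieces are centred on the horizontal axis through the centroid, so I = ΣĪ (holes subtracted) = 1 364 839 mm⁴.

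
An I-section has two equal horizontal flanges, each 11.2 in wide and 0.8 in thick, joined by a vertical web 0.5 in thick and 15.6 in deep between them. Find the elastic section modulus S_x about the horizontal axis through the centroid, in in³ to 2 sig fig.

Break the section into simple shapes (no overlaps), measuring from the bottom-left corner of the bounding box.
Bottom flange: 11.2 × 0.8, A = 8.96 in², y = 0.4 in, Ī = 0.4779 in⁴.
Web: 0.5 × 15.6, A = 7.8 in², y = 8.6 in, Ī = 158.2 in⁴.
Top flange: 11.2 × 0.8, A = 8.96 in², y = 16.8 in, Ī = 0.4779 in⁴.
By symmetry the centroid is at mid-height, ȳ = 8.6 in.
Transfer each piece to the horizontal axis through the centroid using Ī + A·d² with d = y − 8.6:
  bottom flange: d = -8.2 in → contributes +602.9 in⁴
  web: d = 0 in → contributes +158.2 in⁴
  top flange: d = 8.2 in → contributes +602.9 in⁴
Total I = 1 364 in⁴.
Extreme fibre distance c = 8.6 in; S = I/c = 158.6 in³.

S_x ≈ 160 in³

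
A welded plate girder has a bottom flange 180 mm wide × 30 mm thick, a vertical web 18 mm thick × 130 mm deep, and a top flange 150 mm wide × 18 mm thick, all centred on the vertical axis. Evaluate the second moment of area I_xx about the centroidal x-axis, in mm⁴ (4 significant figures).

Break the section into simple shapes (no overlaps), measuring from the bottom-left corner of the bounding box.
Bottom plate: 180 × 30, A = 5 400 mm², y = 15 mm, Ī = 405 000 mm⁴.
Web plate: 18 × 130, A = 2 340 mm², y = 95 mm, Ī = 3 295 500 mm⁴.
Top plate: 150 × 18, A = 2 700 mm², y = 169 mm, Ī = 72 900 mm⁴.
Centroid: ȳ = ΣA·y / ΣA = 72.7586 mm.
Transfer each piece to the centroidal x-axis using Ī + A·d² with d = y − 72.7586:
  bottom plate: d = -57.7586 mm → contributes +18 419 715 mm⁴
  web plate: d = 22.2414 mm → contributes +4 453 049 mm⁴
  top plate: d = 96.2414 mm → contributes +25 081 388 mm⁴
Total I = 47 954 152 mm⁴.

I_xx ≈ 4.795 × 10⁷ mm⁴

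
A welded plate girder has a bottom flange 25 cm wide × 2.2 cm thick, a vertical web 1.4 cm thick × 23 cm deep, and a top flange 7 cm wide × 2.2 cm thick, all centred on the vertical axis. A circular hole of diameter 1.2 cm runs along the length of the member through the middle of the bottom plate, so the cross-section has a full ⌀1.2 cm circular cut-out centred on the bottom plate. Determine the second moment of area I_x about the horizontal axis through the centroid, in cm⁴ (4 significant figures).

I_x ≈ 1.013 × 10⁴ cm⁴

Treat the section as a set of non-overlapping primitives; coordinates are from the bounding-box lower-left.
Bottom plate: 25 × 2.2, A = 55 cm², y = 1.1 cm, Ī = 22.1833 cm⁴.
Web plate: 1.4 × 23, A = 32.2 cm², y = 13.7 cm, Ī = 1419.48 cm⁴.
Top plate: 7 × 2.2, A = 15.4 cm², y = 26.3 cm, Ī = 6.21133 cm⁴.
Hole (subtracted): ⌀1.2, A = 1.13097 cm², y = 1.1 cm, Ī = 0.101788 cm⁴.
Centroid: ȳ = ΣA·y / ΣA = 8.92308 cm.
Transfer each piece to the horizontal axis through the centroid using Ī + A·d² with d = y − 8.92308:
  bottom plate: d = -7.82308 cm → contributes +3388.21 cm⁴
  web plate: d = 4.77692 cm → contributes +2154.25 cm⁴
  top plate: d = 17.3769 cm → contributes +4656.36 cm⁴
  hole: d = -7.82308 cm → contributes −69.318 cm⁴
Total I = 10129.5 cm⁴.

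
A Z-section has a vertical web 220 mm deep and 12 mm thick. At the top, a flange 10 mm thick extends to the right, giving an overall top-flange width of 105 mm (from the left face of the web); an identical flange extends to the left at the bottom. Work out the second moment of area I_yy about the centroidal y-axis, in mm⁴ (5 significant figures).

Decompose the section into non-overlapping parts with the origin at the bottom-left of its bounding rectangle.
Web: 12 × 220, A = 2 640 mm², x = 99 mm, Ī = 31 680 mm⁴.
Top flange (beyond web): 93 × 10, A = 930 mm², x = 151.5 mm, Ī = 670297.5 mm⁴.
Bottom flange (beyond web): 93 × 10, A = 930 mm², x = 46.5 mm, Ī = 670297.5 mm⁴.
Centroid: x̄ = ΣA·x / ΣA = 99 mm.
Transfer each piece to the centroidal y-axis using Ī + A·d² with d = x − 99:
  web: d = 0 mm → contributes +31 680 mm⁴
  top flange (beyond web): d = 52.5 mm → contributes +3 233 610 mm⁴
  bottom flange (beyond web): d = -52.5 mm → contributes +3 233 610 mm⁴
Total I = 6 498 900 mm⁴.

I_yy ≈ 6.4989 × 10⁶ mm⁴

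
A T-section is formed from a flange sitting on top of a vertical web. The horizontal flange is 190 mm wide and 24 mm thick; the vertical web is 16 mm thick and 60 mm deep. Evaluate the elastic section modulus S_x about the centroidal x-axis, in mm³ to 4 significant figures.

S_x ≈ 2.946 × 10⁴ mm³

Split into non-overlapping primitives; take the origin at the lower-left of the bounding box.
Flange: 190 × 24, A = 4 560 mm², y = 72 mm, Ī = 218 880 mm⁴.
Web: 16 × 60, A = 960 mm², y = 30 mm, Ī = 288 000 mm⁴.
Centroid: ȳ = ΣA·y / ΣA = 64.6957 mm.
Transfer each piece to the centroidal x-axis using Ī + A·d² with d = y − 64.6957:
  flange: d = 7.30435 mm → contributes +462 172 mm⁴
  web: d = -34.6957 mm → contributes +1 443 637 mm⁴
Total I = 1 905 809 mm⁴.
Extreme fibre distance c = 64.6957 mm; S = I/c = 29458.1 mm³.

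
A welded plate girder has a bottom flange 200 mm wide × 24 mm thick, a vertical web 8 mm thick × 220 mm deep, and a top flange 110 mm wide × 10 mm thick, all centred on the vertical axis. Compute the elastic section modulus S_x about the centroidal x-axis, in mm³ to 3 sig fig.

S_x ≈ 3.66 × 10⁵ mm³

Break the section into simple shapes (no overlaps), measuring from the bottom-left corner of the bounding box.
Bottom plate: 200 × 24, A = 4 800 mm², y = 12 mm, Ī = 230 400 mm⁴.
Web plate: 8 × 220, A = 1 760 mm², y = 134 mm, Ī = 7 098 667 mm⁴.
Top plate: 110 × 10, A = 1 100 mm², y = 249 mm, Ī = 9166.7 mm⁴.
Centroid: ȳ = ΣA·y / ΣA = 74.065 mm.
Transfer each piece to the centroidal x-axis using Ī + A·d² with d = y − 74.065:
  bottom plate: d = -62.065 mm → contributes +18 720 472 mm⁴
  web plate: d = 59.935 mm → contributes +13 420 888 mm⁴
  top plate: d = 174.93 mm → contributes +33 671 541 mm⁴
Total I = 65 812 901 mm⁴.
Extreme fibre distance c = 179.93 mm; S = I/c = 365 760 mm³.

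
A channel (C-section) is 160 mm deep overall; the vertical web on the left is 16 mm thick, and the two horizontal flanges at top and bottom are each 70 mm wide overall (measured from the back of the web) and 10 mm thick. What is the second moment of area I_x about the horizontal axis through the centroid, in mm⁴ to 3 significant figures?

Split into non-overlapping primitives; take the origin at the lower-left of the bounding box.
Web: 16 × 160, A = 2 560 mm², y = 80 mm, Ī = 5 461 333 mm⁴.
Top flange (beyond web): 54 × 10, A = 540 mm², y = 155 mm, Ī = 4 500 mm⁴.
Bottom flange (beyond web): 54 × 10, A = 540 mm², y = 5 mm, Ī = 4 500 mm⁴.
By symmetry the centroid is at mid-height, ȳ = 80 mm.
Transfer each piece to the horizontal axis through the centroid using Ī + A·d² with d = y − 80:
  web: d = 0 mm → contributes +5 461 333 mm⁴
  top flange (beyond web): d = 75 mm → contributes +3 042 000 mm⁴
  bottom flange (beyond web): d = -75 mm → contributes +3 042 000 mm⁴
Total I = 11 545 333 mm⁴.

I_x ≈ 1.15 × 10⁷ mm⁴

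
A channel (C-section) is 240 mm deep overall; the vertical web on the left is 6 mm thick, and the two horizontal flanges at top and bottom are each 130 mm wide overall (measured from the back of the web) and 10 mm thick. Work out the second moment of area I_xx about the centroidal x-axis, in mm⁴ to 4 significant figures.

I_xx ≈ 3.973 × 10⁷ mm⁴

Treat the section as a set of non-overlapping primitives; coordinates are from the bounding-box lower-left.
Web: 6 × 240, A = 1 440 mm², y = 120 mm, Ī = 6 912 000 mm⁴.
Top flange (beyond web): 124 × 10, A = 1 240 mm², y = 235 mm, Ī = 10333.3 mm⁴.
Bottom flange (beyond web): 124 × 10, A = 1 240 mm², y = 5 mm, Ī = 10333.3 mm⁴.
By symmetry the centroid is at mid-height, ȳ = 120 mm.
Transfer each piece to the centroidal x-axis using Ī + A·d² with d = y − 120:
  web: d = 0 mm → contributes +6 912 000 mm⁴
  top flange (beyond web): d = 115 mm → contributes +16 409 333 mm⁴
  bottom flange (beyond web): d = -115 mm → contributes +16 409 333 mm⁴
Total I = 39 730 667 mm⁴.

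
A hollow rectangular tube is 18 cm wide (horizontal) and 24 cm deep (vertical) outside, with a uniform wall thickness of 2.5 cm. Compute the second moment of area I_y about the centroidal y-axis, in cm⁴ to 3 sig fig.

I_y ≈ 8190 cm⁴

Treat the section as a set of non-overlapping primitives; coordinates are from the bounding-box lower-left.
Outer rectangle: 18 × 24, A = 432 cm², x = 9 cm, Ī = 11 664 cm⁴.
Inner void (subtracted): 13 × 19, A = 247 cm², x = 9 cm, Ī = 3478.6 cm⁴.
By symmetry the centroid is at mid-width, x̄ = 9 cm.
All pieces are centred on the centroidal y-axis, so I = ΣĪ (holes subtracted) = 8185.4 cm⁴.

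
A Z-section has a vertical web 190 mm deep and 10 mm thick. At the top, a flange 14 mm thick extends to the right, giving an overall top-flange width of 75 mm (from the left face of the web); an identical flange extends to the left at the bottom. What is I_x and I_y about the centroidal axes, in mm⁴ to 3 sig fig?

Break the section into simple shapes (no overlaps), measuring from the bottom-left corner of the bounding box.
Web: 10 × 190, A = 1 900 mm², y = 95 mm, Ī = 5 715 833 mm⁴.
Top flange (beyond web): 65 × 14, A = 910 mm², y = 183 mm, Ī = 14 863 mm⁴.
Bottom flange (beyond web): 65 × 14, A = 910 mm², y = 7 mm, Ī = 14 863 mm⁴.
Centroid: ȳ = ΣA·y / ΣA = 95 mm.
Transfer each piece to the centroidal x-axis using Ī + A·d² with d = y − 95:
  web: d = 0 mm → contributes +5 715 833 mm⁴
  top flange (beyond web): d = 88 mm → contributes +7 061 903 mm⁴
  bottom flange (beyond web): d = -88 mm → contributes +7 061 903 mm⁴
Total I = 19 839 640 mm⁴.
For the y-axis: x̄ = 70 mm.
Repeating about the centroidal y-axis gives I_y = 3 216 000 mm⁴.

I_x ≈ 1.98 × 10⁷ mm⁴, I_y ≈ 3.22 × 10⁶ mm⁴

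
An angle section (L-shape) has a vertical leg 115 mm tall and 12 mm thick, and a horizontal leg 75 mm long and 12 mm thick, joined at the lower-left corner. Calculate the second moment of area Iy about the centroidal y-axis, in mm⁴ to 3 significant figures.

Iy ≈ 9.53 × 10⁵ mm⁴

Split into non-overlapping primitives; take the origin at the lower-left of the bounding box.
Vertical leg: 12 × 115, A = 1 380 mm², x = 6 mm, Ī = 16 560 mm⁴.
Horizontal leg (remainder): 63 × 12, A = 756 mm², x = 43.5 mm, Ī = 250 047 mm⁴.
Centroid: x̄ = ΣA·x / ΣA = 19.272 mm.
Transfer each piece to the centroidal y-axis using Ī + A·d² with d = x − 19.272:
  vertical leg: d = -13.272 mm → contributes +259 659 mm⁴
  horizontal leg (remainder): d = 24.228 mm → contributes +693 799 mm⁴
Total I = 953 457 mm⁴.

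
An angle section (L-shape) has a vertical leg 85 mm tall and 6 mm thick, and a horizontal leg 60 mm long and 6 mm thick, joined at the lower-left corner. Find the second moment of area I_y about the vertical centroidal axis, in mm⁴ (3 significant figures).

I_y ≈ 2.59 × 10⁵ mm⁴

Split into non-overlapping primitives; take the origin at the lower-left of the bounding box.
Vertical leg: 6 × 85, A = 510 mm², x = 3 mm, Ī = 1 530 mm⁴.
Horizontal leg (remainder): 54 × 6, A = 324 mm², x = 33 mm, Ī = 78 732 mm⁴.
Centroid: x̄ = ΣA·x / ΣA = 14.655 mm.
Transfer each piece to the vertical centroidal axis using Ī + A·d² with d = x − 14.655:
  vertical leg: d = -11.655 mm → contributes +70 804 mm⁴
  horizontal leg (remainder): d = 18.345 mm → contributes +187 774 mm⁴
Total I = 258 579 mm⁴.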